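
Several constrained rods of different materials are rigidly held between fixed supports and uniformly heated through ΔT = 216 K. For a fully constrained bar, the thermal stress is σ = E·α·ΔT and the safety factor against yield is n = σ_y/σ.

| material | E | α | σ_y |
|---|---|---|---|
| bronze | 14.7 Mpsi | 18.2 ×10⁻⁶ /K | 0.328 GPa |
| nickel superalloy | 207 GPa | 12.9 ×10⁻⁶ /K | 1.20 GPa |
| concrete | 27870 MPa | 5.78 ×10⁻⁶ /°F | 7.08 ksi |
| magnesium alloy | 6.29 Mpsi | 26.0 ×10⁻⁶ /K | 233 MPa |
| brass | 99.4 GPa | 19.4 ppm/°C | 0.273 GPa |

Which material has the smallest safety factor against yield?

With everything in SI (GPa, ×10⁻⁶/K, MPa):
  bronze: E = 101.4, α = 18.2, σ_y = 328.0 → σ = 398 MPa, n = 0.823
  nickel superalloy: E = 207.0, α = 12.9, σ_y = 1200 → σ = 577 MPa, n = 2.08
  concrete: E = 27.87, α = 10.4, σ_y = 48.81 → σ = 62.6 MPa, n = 0.779
  magnesium alloy: E = 43.37, α = 26.0, σ_y = 233.0 → σ = 244 MPa, n = 0.957
  brass: E = 99.40, α = 19.4, σ_y = 273.0 → σ = 417 MPa, n = 0.655
Smallest n: brass with n = 0.655.

brass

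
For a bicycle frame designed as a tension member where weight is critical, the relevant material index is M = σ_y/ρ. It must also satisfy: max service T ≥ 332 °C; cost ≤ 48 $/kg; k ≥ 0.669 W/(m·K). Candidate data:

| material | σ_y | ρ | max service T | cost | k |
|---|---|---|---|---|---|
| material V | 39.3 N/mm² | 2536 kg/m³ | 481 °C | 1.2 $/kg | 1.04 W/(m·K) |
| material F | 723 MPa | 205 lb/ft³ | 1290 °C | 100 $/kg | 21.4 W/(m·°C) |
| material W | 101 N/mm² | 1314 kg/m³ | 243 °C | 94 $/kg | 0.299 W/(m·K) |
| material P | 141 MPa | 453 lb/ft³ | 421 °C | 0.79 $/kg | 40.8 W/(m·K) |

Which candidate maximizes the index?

Screen on constraints: max service T ≥ 332 °C; cost ≤ 48 $/kg; k ≥ 0.669 W/(m·K). Survivors: material V, material P.
Putting every candidate on a common basis:
  material V: σ_y = 39.30 MPa, ρ = 2536 kg/m³
  material P: σ_y = 141.0 MPa, ρ = 7256 kg/m³
  material P: M = 19.4 kN·m/kg
  material V: M = 15.5 kN·m/kg
Material P ranks first.

material P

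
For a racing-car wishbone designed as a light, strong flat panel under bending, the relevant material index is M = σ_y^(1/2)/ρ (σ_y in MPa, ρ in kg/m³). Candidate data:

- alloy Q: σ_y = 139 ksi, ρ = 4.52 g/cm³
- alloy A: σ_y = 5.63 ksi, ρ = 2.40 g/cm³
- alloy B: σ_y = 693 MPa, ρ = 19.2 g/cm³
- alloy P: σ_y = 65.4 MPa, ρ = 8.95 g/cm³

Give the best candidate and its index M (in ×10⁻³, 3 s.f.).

alloy Q, M = 6.85×10⁻³

Putting every candidate on a common basis:
  alloy Q: σ_y = 958.4 MPa, ρ = 4520 kg/m³
  alloy A: σ_y = 38.82 MPa, ρ = 2400 kg/m³
  alloy B: σ_y = 693.0 MPa, ρ = 19200 kg/m³
  alloy P: σ_y = 65.40 MPa, ρ = 8950 kg/m³
  alloy Q: M = 6.85×10⁻³
  alloy A: M = 2.60×10⁻³
  alloy B: M = 1.37×10⁻³
  alloy P: M = 0.904×10⁻³
Alloy Q has the largest M.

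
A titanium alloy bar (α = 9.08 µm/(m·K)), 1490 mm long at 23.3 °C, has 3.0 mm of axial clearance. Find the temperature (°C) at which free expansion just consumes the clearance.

α·L₀·ΔT = 3.0 mm ⇒ ΔT = 3.0 / (9.08×10⁻⁶ × 1490.0) = 221.7 K.
T = 23.3 + 221.7 = 245.0 °C.

245 °C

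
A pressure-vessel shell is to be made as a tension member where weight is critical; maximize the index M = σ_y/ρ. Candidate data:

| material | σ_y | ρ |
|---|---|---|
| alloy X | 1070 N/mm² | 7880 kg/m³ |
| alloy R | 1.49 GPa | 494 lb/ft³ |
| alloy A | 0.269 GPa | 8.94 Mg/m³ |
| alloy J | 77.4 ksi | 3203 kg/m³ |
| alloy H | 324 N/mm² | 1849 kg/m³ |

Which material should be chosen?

alloy R

Normalizing units and computing the index:
  alloy X: σ_y = 1070 MPa, ρ = 7880 kg/m³
  alloy R: σ_y = 1490 MPa, ρ = 7913 kg/m³
  alloy A: σ_y = 269.0 MPa, ρ = 8940 kg/m³
  alloy J: σ_y = 533.7 MPa, ρ = 3203 kg/m³
  alloy H: σ_y = 324.0 MPa, ρ = 1849 kg/m³
  alloy R: M = 188 kN·m/kg
  alloy H: M = 175 kN·m/kg
  alloy J: M = 167 kN·m/kg
  alloy X: M = 136 kN·m/kg
  alloy A: M = 30.1 kN·m/kg
Alloy R has the largest M.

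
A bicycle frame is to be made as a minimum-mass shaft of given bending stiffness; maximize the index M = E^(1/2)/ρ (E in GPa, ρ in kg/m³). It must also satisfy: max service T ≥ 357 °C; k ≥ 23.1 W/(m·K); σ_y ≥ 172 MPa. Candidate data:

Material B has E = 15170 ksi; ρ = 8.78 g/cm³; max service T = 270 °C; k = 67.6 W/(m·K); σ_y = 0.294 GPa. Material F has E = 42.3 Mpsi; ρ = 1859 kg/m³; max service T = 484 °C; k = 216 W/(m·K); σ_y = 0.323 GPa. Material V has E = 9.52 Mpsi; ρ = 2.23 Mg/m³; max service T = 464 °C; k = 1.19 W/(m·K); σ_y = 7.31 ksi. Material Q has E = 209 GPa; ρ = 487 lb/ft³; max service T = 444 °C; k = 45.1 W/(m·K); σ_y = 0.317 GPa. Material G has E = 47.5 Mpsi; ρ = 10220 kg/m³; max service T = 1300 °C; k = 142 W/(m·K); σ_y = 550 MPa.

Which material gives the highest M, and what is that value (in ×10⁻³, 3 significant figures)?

material F, M = 9.19×10⁻³

Screen on constraints: max service T ≥ 357 °C; k ≥ 23.1 W/(m·K); σ_y ≥ 172 MPa. Survivors: material F, material Q, material G.
Convert each candidate to consistent units, then evaluate M:
  material F: E = 291.6 GPa, ρ = 1859 kg/m³
  material Q: E = 209.0 GPa, ρ = 7801 kg/m³
  material G: E = 327.5 GPa, ρ = 10220 kg/m³
  material F: M = 9.19×10⁻³
  material Q: M = 1.85×10⁻³
  material G: M = 1.77×10⁻³
Material F has the largest M.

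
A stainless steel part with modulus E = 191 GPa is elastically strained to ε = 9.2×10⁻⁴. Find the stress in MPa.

176 MPa

σ = E·ε = 191000 MPa × 9.2×10⁻⁴ = 176 MPa.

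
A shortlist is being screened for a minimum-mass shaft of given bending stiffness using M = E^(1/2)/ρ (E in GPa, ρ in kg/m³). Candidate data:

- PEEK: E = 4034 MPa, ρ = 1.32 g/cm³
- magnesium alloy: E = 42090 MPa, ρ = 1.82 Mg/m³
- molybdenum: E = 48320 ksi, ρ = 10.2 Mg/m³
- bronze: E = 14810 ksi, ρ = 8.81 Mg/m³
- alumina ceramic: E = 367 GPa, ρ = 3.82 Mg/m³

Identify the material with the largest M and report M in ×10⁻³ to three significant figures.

In SI units:
  PEEK: E = 4.034 GPa, ρ = 1320 kg/m³
  magnesium alloy: E = 42.09 GPa, ρ = 1820 kg/m³
  molybdenum: E = 333.2 GPa, ρ = 10200 kg/m³
  bronze: E = 102.1 GPa, ρ = 8810 kg/m³
  alumina ceramic: E = 367.0 GPa, ρ = 3820 kg/m³
  alumina ceramic: M = 5.01×10⁻³
  magnesium alloy: M = 3.56×10⁻³
  molybdenum: M = 1.79×10⁻³
  PEEK: M = 1.52×10⁻³
  bronze: M = 1.15×10⁻³
The maximum is for alumina ceramic.

alumina ceramic, M = 5.01×10⁻³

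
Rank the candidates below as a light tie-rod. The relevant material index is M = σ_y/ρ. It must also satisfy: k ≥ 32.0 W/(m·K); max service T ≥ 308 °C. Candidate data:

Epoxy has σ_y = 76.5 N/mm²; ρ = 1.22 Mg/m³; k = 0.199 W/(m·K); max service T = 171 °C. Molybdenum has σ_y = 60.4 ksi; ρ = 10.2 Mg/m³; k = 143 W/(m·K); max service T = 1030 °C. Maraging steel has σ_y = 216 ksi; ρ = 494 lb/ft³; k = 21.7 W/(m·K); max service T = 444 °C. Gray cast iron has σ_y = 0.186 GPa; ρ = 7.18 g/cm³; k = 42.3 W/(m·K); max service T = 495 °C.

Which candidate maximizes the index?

molybdenum

Screen on constraints: k ≥ 32.0 W/(m·K); max service T ≥ 308 °C. Survivors: molybdenum, gray cast iron.
Normalizing units and computing the index:
  molybdenum: σ_y = 416.4 MPa, ρ = 10200 kg/m³
  gray cast iron: σ_y = 186.0 MPa, ρ = 7180 kg/m³
  molybdenum: M = 40.8 kN·m/kg
  gray cast iron: M = 25.9 kN·m/kg
Highest index: molybdenum.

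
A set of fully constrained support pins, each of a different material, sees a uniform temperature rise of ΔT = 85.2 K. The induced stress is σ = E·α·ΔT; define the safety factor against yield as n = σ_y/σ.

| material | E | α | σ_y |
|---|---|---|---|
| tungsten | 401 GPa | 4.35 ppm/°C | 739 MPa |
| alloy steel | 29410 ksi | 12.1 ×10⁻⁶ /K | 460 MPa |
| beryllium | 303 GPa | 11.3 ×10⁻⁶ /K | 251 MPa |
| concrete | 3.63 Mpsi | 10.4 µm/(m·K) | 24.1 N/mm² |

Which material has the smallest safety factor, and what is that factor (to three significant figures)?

With everything in SI (GPa, ×10⁻⁶/K, MPa):
  tungsten: E = 401.0, α = 4.35, σ_y = 739.0 → σ = 149 MPa, n = 4.97
  alloy steel: E = 202.8, α = 12.1, σ_y = 460.0 → σ = 209 MPa, n = 2.20
  beryllium: E = 303.0, α = 11.3, σ_y = 251.0 → σ = 292 MPa, n = 0.860
  concrete: E = 25.03, α = 10.4, σ_y = 24.10 → σ = 22.2 MPa, n = 1.09
Beryllium has the lowest safety factor, n = 0.860.

beryllium, n = 0.860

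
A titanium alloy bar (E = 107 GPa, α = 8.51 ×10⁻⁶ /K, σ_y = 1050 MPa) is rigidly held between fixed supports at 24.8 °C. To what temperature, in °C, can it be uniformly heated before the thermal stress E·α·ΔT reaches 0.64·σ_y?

763 °C

E·α·ΔT = 672.0 MPa ⇒ ΔT = 672.0 / (107.0×10³ × 8.51×10⁻⁶) = 738.0 K.
T = 24.8 + 738.0 = 762.8 °C.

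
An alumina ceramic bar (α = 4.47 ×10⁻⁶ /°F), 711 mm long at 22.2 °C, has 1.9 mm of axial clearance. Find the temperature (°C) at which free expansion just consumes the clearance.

α = 4.47×10⁻⁶/°F × 9/5 = 8.05×10⁻⁶/K.
α·L₀·ΔT = 1.9 mm ⇒ ΔT = 1.9 / (8.05×10⁻⁶ × 711.0) = 332.1 K.
T = 22.2 + 332.1 = 354.3 °C.

354 °C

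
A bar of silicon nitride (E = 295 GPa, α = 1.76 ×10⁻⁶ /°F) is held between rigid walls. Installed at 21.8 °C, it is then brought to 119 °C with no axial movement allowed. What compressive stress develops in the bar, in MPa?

90.8 MPa

α = 1.76×10⁻⁶/°F × 9/5 = 3.17×10⁻⁶/K.
ΔT = 97.20 K. Constrained thermal stress σ = E·α·ΔT = 295.0×10³ MPa × 3.17×10⁻⁶ × 97.20 = 90.8 MPa (compressive).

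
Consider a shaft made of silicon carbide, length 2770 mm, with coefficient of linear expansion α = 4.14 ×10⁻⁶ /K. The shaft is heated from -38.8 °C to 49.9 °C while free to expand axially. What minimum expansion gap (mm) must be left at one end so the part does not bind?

ΔT = 49.9 − (-38.8) = 88.70 K.
ΔL = α·L₀·ΔT = 4.14×10⁻⁶ × 2770 mm × 88.70 K = 1.02 mm.

1.02 mm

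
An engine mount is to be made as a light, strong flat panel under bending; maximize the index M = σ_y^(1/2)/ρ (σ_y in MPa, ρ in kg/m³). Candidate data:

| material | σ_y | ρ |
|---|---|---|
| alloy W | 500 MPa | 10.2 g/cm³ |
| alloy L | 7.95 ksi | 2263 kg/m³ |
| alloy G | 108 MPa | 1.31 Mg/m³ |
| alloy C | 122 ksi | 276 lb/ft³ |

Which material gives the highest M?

In SI units:
  alloy W: σ_y = 500.0 MPa, ρ = 10200 kg/m³
  alloy L: σ_y = 54.81 MPa, ρ = 2263 kg/m³
  alloy G: σ_y = 108.0 MPa, ρ = 1310 kg/m³
  alloy C: σ_y = 841.2 MPa, ρ = 4421 kg/m³
  alloy G: M = 7.93×10⁻³
  alloy C: M = 6.56×10⁻³
  alloy L: M = 3.27×10⁻³
  alloy W: M = 2.19×10⁻³
Alloy G has the largest M.

alloy G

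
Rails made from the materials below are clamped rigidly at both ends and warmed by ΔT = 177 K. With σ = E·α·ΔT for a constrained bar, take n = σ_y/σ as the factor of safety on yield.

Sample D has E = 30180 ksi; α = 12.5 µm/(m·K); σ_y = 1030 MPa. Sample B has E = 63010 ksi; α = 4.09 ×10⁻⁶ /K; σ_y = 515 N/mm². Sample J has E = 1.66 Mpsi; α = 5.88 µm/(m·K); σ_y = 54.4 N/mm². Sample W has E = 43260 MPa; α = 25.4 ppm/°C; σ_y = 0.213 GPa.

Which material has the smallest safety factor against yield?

Per material, after unit conversion:
  sample D: E = 208.1, α = 12.5, σ_y = 1030 → σ = 460 MPa, n = 2.24
  sample B: E = 434.4, α = 4.09, σ_y = 515.0 → σ = 315 MPa, n = 1.64
  sample J: E = 11.45, α = 5.88, σ_y = 54.40 → σ = 11.9 MPa, n = 4.57
  sample W: E = 43.26, α = 25.4, σ_y = 213.0 → σ = 194 MPa, n = 1.10
Sample W has the lowest safety factor, n = 1.10.

sample W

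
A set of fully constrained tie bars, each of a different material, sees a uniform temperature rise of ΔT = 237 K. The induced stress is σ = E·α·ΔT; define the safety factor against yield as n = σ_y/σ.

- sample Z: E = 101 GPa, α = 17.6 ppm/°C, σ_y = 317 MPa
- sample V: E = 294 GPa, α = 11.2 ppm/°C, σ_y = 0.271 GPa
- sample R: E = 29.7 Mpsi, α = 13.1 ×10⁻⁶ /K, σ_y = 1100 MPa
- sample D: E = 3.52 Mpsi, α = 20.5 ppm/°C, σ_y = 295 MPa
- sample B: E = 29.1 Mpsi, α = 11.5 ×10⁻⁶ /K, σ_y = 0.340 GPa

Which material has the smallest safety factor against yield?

sample V

Converting E to GPa, α to ×10⁻⁶/K, σ_y to MPa, then σ and n for each:
  sample Z: E = 101.0, α = 17.6, σ_y = 317.0 → σ = 421 MPa, n = 0.752
  sample V: E = 294.0, α = 11.2, σ_y = 271.0 → σ = 780 MPa, n = 0.347
  sample R: E = 204.8, α = 13.1, σ_y = 1100 → σ = 636 MPa, n = 1.73
  sample D: E = 24.27, α = 20.5, σ_y = 295.0 → σ = 118 MPa, n = 2.50
  sample B: E = 200.6, α = 11.5, σ_y = 340.0 → σ = 547 MPa, n = 0.622
The minimum is sample V at n = 0.347.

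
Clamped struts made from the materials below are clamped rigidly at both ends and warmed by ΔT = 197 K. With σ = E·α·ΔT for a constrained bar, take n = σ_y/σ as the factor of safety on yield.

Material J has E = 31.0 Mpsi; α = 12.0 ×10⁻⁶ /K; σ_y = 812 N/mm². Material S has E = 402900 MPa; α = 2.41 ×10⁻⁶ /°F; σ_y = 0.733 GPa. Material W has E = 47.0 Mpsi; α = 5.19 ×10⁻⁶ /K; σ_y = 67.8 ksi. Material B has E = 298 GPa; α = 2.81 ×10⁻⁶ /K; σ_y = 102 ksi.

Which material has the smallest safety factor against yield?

material W

Per material, after unit conversion:
  material J: E = 213.7, α = 12.0, σ_y = 812.0 → σ = 505 MPa, n = 1.61
  material S: E = 402.9, α = 4.34, σ_y = 733.0 → σ = 344 MPa, n = 2.13
  material W: E = 324.1, α = 5.19, σ_y = 467.5 → σ = 331 MPa, n = 1.41
  material B: E = 298.0, α = 2.81, σ_y = 703.3 → σ = 165 MPa, n = 4.26
Material W has the lowest safety factor, n = 1.41.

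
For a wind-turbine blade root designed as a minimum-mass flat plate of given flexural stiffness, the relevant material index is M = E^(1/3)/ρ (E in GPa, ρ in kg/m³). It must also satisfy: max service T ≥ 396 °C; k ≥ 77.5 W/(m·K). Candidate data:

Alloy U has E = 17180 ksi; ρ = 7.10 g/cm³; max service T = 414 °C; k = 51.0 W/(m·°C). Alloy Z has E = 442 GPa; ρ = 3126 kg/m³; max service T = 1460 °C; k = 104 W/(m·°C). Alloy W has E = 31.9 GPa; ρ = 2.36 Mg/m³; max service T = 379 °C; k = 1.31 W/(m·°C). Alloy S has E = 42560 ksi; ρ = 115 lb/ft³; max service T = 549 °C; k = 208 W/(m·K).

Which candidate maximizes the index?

alloy S

Screen on constraints: max service T ≥ 396 °C; k ≥ 77.5 W/(m·K). Survivors: alloy Z, alloy S.
After converting to SI:
  alloy Z: E = 442.0 GPa, ρ = 3126 kg/m³
  alloy S: E = 293.4 GPa, ρ = 1842 kg/m³
  alloy S: M = 3.61×10⁻³
  alloy Z: M = 2.44×10⁻³
Alloy S has the largest M.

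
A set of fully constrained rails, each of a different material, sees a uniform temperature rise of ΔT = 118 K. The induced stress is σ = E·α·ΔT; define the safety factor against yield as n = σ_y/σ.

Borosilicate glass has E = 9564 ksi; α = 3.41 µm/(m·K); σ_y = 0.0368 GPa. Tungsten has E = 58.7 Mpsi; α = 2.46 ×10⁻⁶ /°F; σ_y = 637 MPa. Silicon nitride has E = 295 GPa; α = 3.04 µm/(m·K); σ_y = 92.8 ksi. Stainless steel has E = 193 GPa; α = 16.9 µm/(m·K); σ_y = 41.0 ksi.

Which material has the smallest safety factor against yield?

Converting E to GPa, α to ×10⁻⁶/K, σ_y to MPa, then σ and n for each:
  borosilicate glass: E = 65.94, α = 3.41, σ_y = 36.80 → σ = 26.5 MPa, n = 1.39
  tungsten: E = 404.7, α = 4.43, σ_y = 637.0 → σ = 211 MPa, n = 3.01
  silicon nitride: E = 295.0, α = 3.04, σ_y = 639.8 → σ = 106 MPa, n = 6.05
  stainless steel: E = 193.0, α = 16.9, σ_y = 282.7 → σ = 385 MPa, n = 0.734
Smallest n: stainless steel with n = 0.734.

stainless steel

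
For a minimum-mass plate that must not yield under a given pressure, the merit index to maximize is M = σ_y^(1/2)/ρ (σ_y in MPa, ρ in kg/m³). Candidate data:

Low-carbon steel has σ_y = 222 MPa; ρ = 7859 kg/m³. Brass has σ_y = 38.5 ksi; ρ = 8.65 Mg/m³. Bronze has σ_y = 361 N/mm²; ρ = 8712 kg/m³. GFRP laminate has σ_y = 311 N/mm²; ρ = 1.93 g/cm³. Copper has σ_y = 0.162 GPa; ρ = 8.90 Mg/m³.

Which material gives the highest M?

Putting every candidate on a common basis:
  low-carbon steel: σ_y = 222.0 MPa, ρ = 7859 kg/m³
  brass: σ_y = 265.4 MPa, ρ = 8650 kg/m³
  bronze: σ_y = 361.0 MPa, ρ = 8712 kg/m³
  GFRP laminate: σ_y = 311.0 MPa, ρ = 1930 kg/m³
  copper: σ_y = 162.0 MPa, ρ = 8900 kg/m³
  GFRP laminate: M = 9.14×10⁻³
  bronze: M = 2.18×10⁻³
  low-carbon steel: M = 1.90×10⁻³
  brass: M = 1.88×10⁻³
  copper: M = 1.43×10⁻³
Highest index: GFRP laminate.

GFRP laminate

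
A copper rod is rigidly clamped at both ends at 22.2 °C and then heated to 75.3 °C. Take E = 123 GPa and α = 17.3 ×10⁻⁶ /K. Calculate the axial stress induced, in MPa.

113 MPa

ΔT = 53.10 K. Constrained thermal stress σ = E·α·ΔT = 123.0×10³ MPa × 17.3×10⁻⁶ × 53.10 = 113 MPa (compressive).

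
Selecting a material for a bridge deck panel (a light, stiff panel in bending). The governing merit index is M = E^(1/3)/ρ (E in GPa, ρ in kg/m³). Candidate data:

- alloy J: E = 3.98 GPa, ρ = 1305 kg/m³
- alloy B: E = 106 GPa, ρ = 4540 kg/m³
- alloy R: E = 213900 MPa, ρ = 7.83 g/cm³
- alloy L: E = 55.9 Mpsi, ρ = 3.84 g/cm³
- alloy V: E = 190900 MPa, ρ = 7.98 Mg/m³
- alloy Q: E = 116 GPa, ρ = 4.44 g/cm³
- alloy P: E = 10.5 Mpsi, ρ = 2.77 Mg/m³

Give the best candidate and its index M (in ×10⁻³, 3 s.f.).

alloy L, M = 1.90×10⁻³

Normalizing units and computing the index:
  alloy J: E = 3.980 GPa, ρ = 1305 kg/m³
  alloy B: E = 106.0 GPa, ρ = 4540 kg/m³
  alloy R: E = 213.9 GPa, ρ = 7830 kg/m³
  alloy L: E = 385.4 GPa, ρ = 3840 kg/m³
  alloy V: E = 190.9 GPa, ρ = 7980 kg/m³
  alloy Q: E = 116.0 GPa, ρ = 4440 kg/m³
  alloy P: E = 72.39 GPa, ρ = 2770 kg/m³
  alloy L: M = 1.90×10⁻³
  alloy P: M = 1.50×10⁻³
  alloy J: M = 1.21×10⁻³
  alloy Q: M = 1.10×10⁻³
  alloy B: M = 1.04×10⁻³
  alloy R: M = 0.764×10⁻³
  alloy V: M = 0.722×10⁻³
Alloy L has the largest M.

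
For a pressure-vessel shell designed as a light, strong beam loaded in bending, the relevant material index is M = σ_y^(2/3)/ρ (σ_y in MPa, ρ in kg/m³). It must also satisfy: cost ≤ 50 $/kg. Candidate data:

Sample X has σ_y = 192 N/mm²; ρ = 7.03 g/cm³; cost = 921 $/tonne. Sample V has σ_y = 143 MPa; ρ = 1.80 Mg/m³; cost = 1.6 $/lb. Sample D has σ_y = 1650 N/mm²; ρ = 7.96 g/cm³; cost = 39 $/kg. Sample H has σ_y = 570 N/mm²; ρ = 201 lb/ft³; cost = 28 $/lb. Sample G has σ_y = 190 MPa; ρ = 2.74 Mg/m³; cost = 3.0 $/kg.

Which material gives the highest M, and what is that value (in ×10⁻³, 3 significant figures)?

sample D, M = 17.5×10⁻³

Screen on constraints: cost ≤ 50 $/kg. Survivors: sample X, sample V, sample D, sample G.
In SI units:
  sample X: σ_y = 192.0 MPa, ρ = 7030 kg/m³
  sample V: σ_y = 143.0 MPa, ρ = 1800 kg/m³
  sample D: σ_y = 1650 MPa, ρ = 7960 kg/m³
  sample G: σ_y = 190.0 MPa, ρ = 2740 kg/m³
  sample D: M = 17.5×10⁻³
  sample V: M = 15.2×10⁻³
  sample G: M = 12.1×10⁻³
  sample X: M = 4.73×10⁻³
Sample D ranks first.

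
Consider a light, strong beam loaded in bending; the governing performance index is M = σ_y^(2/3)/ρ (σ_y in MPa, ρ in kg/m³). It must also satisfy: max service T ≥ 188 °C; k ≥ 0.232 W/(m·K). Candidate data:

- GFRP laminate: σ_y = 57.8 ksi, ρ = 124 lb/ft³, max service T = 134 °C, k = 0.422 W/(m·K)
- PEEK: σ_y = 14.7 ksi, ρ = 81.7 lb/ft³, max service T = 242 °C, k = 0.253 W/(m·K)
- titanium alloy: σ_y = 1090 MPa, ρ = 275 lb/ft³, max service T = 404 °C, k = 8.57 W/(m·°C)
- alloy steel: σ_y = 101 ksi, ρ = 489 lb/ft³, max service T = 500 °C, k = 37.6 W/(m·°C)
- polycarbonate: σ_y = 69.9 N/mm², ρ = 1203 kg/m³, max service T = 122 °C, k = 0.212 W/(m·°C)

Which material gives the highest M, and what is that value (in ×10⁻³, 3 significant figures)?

titanium alloy, M = 24.0×10⁻³

Screen on constraints: max service T ≥ 188 °C; k ≥ 0.232 W/(m·K). Survivors: PEEK, titanium alloy, alloy steel.
Normalizing units and computing the index:
  PEEK: σ_y = 101.4 MPa, ρ = 1309 kg/m³
  titanium alloy: σ_y = 1090 MPa, ρ = 4405 kg/m³
  alloy steel: σ_y = 696.4 MPa, ρ = 7833 kg/m³
  titanium alloy: M = 24.0×10⁻³
  PEEK: M = 16.6×10⁻³
  alloy steel: M = 10.0×10⁻³
The maximum is for titanium alloy.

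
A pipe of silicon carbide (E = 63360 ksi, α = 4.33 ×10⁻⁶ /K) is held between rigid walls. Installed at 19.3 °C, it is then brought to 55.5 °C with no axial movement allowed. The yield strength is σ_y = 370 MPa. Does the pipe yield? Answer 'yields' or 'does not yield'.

does not yield

E = 63360 ksi = 436.9 GPa.
ΔT = 36.20 K. Constrained thermal stress σ = E·α·ΔT = 436.9×10³ MPa × 4.33×10⁻⁶ × 36.20 = 68.5 MPa (compressive).
Compare to σ_y = 370 MPa: σ < σ_y, so it does not yield.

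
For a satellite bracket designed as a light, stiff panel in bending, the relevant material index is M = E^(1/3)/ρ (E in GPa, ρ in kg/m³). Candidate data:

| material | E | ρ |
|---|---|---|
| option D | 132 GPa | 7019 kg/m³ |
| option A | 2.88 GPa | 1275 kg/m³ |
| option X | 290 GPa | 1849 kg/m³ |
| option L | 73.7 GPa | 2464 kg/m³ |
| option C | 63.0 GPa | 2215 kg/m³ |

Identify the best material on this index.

Per-candidate index values:
  option X: M = 3.58×10⁻³
  option C: M = 1.80×10⁻³
  option L: M = 1.70×10⁻³
  option A: M = 1.12×10⁻³
  option D: M = 0.725×10⁻³
Option X has the largest M.

option X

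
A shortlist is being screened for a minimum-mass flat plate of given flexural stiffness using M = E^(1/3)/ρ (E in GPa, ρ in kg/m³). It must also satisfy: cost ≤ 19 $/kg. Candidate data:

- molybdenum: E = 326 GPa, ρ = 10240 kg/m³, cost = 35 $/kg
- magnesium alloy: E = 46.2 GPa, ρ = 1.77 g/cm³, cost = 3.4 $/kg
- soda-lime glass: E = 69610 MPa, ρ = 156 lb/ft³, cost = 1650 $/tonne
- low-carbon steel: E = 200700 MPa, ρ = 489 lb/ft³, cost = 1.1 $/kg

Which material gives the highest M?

magnesium alloy

Screen on constraints: cost ≤ 19 $/kg. Survivors: magnesium alloy, soda-lime glass, low-carbon steel.
In SI units:
  magnesium alloy: E = 46.20 GPa, ρ = 1770 kg/m³
  soda-lime glass: E = 69.61 GPa, ρ = 2499 kg/m³
  low-carbon steel: E = 200.7 GPa, ρ = 7833 kg/m³
  magnesium alloy: M = 2.03×10⁻³
  soda-lime glass: M = 1.65×10⁻³
  low-carbon steel: M = 0.747×10⁻³
Highest index: magnesium alloy.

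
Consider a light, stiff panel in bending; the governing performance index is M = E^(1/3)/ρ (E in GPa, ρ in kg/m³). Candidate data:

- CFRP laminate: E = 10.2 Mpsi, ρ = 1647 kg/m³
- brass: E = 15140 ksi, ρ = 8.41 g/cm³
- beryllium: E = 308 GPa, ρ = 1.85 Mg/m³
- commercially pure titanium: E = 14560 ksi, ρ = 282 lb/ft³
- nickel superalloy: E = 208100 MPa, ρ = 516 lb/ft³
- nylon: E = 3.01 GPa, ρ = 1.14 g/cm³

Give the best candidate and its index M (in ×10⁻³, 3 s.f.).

Normalizing units and computing the index:
  CFRP laminate: E = 70.33 GPa, ρ = 1647 kg/m³
  brass: E = 104.4 GPa, ρ = 8410 kg/m³
  beryllium: E = 308.0 GPa, ρ = 1850 kg/m³
  commercially pure titanium: E = 100.4 GPa, ρ = 4517 kg/m³
  nickel superalloy: E = 208.1 GPa, ρ = 8266 kg/m³
  nylon: E = 3.010 GPa, ρ = 1140 kg/m³
  beryllium: M = 3.65×10⁻³
  CFRP laminate: M = 2.51×10⁻³
  nylon: M = 1.27×10⁻³
  commercially pure titanium: M = 1.03×10⁻³
  nickel superalloy: M = 0.717×10⁻³
  brass: M = 0.560×10⁻³
Beryllium ranks first.

beryllium, M = 3.65×10⁻³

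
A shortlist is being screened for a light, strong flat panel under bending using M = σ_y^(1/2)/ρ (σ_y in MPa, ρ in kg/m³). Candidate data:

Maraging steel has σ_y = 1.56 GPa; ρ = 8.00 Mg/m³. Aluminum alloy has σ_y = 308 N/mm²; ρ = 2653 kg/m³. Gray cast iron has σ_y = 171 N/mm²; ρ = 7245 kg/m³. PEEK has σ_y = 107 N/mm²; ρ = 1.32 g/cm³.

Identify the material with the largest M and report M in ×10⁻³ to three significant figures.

PEEK, M = 7.84×10⁻³

Putting every candidate on a common basis:
  maraging steel: σ_y = 1560 MPa, ρ = 8000 kg/m³
  aluminum alloy: σ_y = 308.0 MPa, ρ = 2653 kg/m³
  gray cast iron: σ_y = 171.0 MPa, ρ = 7245 kg/m³
  PEEK: σ_y = 107.0 MPa, ρ = 1320 kg/m³
  PEEK: M = 7.84×10⁻³
  aluminum alloy: M = 6.62×10⁻³
  maraging steel: M = 4.94×10⁻³
  gray cast iron: M = 1.80×10⁻³
The maximum is for PEEK.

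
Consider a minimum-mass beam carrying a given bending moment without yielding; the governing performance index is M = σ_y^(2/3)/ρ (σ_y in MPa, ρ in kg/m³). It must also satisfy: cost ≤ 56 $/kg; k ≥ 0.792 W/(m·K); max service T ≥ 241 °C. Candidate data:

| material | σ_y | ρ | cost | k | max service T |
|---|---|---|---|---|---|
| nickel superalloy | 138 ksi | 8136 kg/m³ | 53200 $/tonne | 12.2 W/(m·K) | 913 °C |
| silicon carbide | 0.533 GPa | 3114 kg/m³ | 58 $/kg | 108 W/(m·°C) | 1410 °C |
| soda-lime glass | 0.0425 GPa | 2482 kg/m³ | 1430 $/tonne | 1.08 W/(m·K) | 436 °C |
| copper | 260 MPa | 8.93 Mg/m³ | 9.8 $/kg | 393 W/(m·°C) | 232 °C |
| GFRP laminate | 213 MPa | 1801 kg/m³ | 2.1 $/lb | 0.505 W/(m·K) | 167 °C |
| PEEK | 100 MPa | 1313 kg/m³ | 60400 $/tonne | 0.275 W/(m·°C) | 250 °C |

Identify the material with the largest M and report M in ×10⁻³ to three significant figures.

nickel superalloy, M = 11.9×10⁻³

Screen on constraints: cost ≤ 56 $/kg; k ≥ 0.792 W/(m·K); max service T ≥ 241 °C. Survivors: nickel superalloy, soda-lime glass.
Convert each candidate to consistent units, then evaluate M:
  nickel superalloy: σ_y = 951.5 MPa, ρ = 8136 kg/m³
  soda-lime glass: σ_y = 42.50 MPa, ρ = 2482 kg/m³
  nickel superalloy: M = 11.9×10⁻³
  soda-lime glass: M = 4.91×10⁻³
Nickel superalloy has the largest M.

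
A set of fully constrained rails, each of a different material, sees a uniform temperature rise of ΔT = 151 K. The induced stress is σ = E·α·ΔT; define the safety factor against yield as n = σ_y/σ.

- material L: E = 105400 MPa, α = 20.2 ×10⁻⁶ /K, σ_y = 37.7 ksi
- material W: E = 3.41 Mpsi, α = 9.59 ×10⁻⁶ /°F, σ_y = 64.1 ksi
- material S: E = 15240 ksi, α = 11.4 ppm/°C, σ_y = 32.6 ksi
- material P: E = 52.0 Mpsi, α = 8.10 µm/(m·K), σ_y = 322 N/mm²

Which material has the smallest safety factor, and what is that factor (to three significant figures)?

With everything in SI (GPa, ×10⁻⁶/K, MPa):
  material L: E = 105.4, α = 20.2, σ_y = 259.9 → σ = 321 MPa, n = 0.809
  material W: E = 23.51, α = 17.3, σ_y = 442.0 → σ = 61.3 MPa, n = 7.21
  material S: E = 105.1, α = 11.4, σ_y = 224.8 → σ = 181 MPa, n = 1.24
  material P: E = 358.5, α = 8.10, σ_y = 322.0 → σ = 439 MPa, n = 0.734
Material P has the lowest safety factor, n = 0.734.

material P, n = 0.734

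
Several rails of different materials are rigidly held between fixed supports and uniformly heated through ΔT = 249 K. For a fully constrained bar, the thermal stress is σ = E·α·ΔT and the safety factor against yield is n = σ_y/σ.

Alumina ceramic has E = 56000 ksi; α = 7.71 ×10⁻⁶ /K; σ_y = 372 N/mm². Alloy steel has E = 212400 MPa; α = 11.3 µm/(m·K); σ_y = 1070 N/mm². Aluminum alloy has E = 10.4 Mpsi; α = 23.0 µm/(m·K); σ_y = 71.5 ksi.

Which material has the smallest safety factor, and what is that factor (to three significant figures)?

alumina ceramic, n = 0.502

Converting E to GPa, α to ×10⁻⁶/K, σ_y to MPa, then σ and n for each:
  alumina ceramic: E = 386.1, α = 7.71, σ_y = 372.0 → σ = 741 MPa, n = 0.502
  alloy steel: E = 212.4, α = 11.3, σ_y = 1070 → σ = 598 MPa, n = 1.79
  aluminum alloy: E = 71.71, α = 23.0, σ_y = 493.0 → σ = 411 MPa, n = 1.20
Smallest n: alumina ceramic with n = 0.502.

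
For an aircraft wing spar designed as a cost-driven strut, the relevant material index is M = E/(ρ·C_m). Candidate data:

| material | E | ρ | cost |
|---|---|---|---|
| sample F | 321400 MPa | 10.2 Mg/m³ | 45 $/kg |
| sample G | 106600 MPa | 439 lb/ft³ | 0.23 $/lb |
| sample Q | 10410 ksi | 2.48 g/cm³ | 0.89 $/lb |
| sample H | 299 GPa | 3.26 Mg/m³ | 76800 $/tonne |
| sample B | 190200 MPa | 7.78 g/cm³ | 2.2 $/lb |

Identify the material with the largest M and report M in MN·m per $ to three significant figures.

Normalizing units and computing the index:
  sample F: E = 321.4 GPa, ρ = 10200 kg/m³, cost = 45.00 $/kg
  sample G: E = 106.6 GPa, ρ = 7032 kg/m³, cost = 0.5071 $/kg
  sample Q: E = 71.77 GPa, ρ = 2480 kg/m³, cost = 1.962 $/kg
  sample H: E = 299.0 GPa, ρ = 3260 kg/m³, cost = 76.80 $/kg
  sample B: E = 190.2 GPa, ρ = 7780 kg/m³, cost = 4.850 $/kg
  sample G: M = 29.9 MN·m per $
  sample Q: M = 14.8 MN·m per $
  sample B: M = 5.04 MN·m per $
  sample H: M = 1.19 MN·m per $
  sample F: M = 0.700 MN·m per $
Sample G has the largest M.

sample G, M = 29.9 MN·m per $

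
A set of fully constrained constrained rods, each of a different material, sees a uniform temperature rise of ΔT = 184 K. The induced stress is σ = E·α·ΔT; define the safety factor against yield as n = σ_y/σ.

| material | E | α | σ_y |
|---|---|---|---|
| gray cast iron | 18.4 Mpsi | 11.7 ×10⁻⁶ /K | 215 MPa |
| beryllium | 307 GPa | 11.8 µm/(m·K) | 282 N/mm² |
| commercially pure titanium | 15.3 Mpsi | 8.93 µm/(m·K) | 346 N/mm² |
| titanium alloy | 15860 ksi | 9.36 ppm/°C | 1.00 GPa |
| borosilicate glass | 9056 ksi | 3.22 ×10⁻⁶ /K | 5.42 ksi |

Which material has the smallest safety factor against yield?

beryllium

In consistent units (E in GPa, α in ×10⁻⁶/K, σ_y in MPa):
  gray cast iron: E = 126.9, α = 11.7, σ_y = 215.0 → σ = 273 MPa, n = 0.787
  beryllium: E = 307.0, α = 11.8, σ_y = 282.0 → σ = 667 MPa, n = 0.423
  commercially pure titanium: E = 105.5, α = 8.93, σ_y = 346.0 → σ = 173 MPa, n = 2.00
  titanium alloy: E = 109.4, α = 9.36, σ_y = 1000 → σ = 188 MPa, n = 5.31
  borosilicate glass: E = 62.44, α = 3.22, σ_y = 37.37 → σ = 37.0 MPa, n = 1.01
Smallest n: beryllium with n = 0.423.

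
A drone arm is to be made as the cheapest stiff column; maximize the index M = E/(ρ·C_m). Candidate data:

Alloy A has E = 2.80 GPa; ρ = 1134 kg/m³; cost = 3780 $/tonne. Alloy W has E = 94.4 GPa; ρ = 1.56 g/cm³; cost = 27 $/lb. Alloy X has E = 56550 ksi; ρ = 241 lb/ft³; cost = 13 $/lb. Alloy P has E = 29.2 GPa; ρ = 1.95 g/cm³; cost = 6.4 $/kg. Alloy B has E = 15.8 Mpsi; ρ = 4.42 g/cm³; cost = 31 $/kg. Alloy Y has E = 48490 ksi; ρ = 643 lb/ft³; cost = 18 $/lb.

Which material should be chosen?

After converting to SI:
  alloy A: E = 2.800 GPa, ρ = 1134 kg/m³, cost = 3.780 $/kg
  alloy W: E = 94.40 GPa, ρ = 1560 kg/m³, cost = 59.52 $/kg
  alloy X: E = 389.9 GPa, ρ = 3860 kg/m³, cost = 28.66 $/kg
  alloy P: E = 29.20 GPa, ρ = 1950 kg/m³, cost = 6.400 $/kg
  alloy B: E = 108.9 GPa, ρ = 4420 kg/m³, cost = 31.00 $/kg
  alloy Y: E = 334.3 GPa, ρ = 10300 kg/m³, cost = 39.68 $/kg
  alloy X: M = 3.52 MN·m per $
  alloy P: M = 2.34 MN·m per $
  alloy W: M = 1.02 MN·m per $
  alloy Y: M = 0.818 MN·m per $
  alloy B: M = 0.795 MN·m per $
  alloy A: M = 0.653 MN·m per $
Highest index: alloy X.

alloy X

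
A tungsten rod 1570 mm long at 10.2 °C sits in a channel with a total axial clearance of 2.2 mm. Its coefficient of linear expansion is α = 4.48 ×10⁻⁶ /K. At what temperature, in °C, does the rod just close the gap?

323 °C

α·L₀·ΔT = 2.2 mm ⇒ ΔT = 2.2 / (4.48×10⁻⁶ × 1570.0) = 312.8 K.
T = 10.2 + 312.8 = 323.0 °C.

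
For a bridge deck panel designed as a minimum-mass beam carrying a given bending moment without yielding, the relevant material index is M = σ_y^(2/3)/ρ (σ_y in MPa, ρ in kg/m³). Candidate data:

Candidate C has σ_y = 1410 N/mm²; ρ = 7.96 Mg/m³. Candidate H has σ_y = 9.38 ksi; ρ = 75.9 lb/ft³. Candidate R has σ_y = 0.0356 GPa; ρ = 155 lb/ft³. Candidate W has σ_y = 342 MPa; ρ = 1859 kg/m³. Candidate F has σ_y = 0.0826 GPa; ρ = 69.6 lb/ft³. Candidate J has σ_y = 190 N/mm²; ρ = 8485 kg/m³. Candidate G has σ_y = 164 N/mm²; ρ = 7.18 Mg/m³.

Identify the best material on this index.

In SI units:
  candidate C: σ_y = 1410 MPa, ρ = 7960 kg/m³
  candidate H: σ_y = 64.67 MPa, ρ = 1216 kg/m³
  candidate R: σ_y = 35.60 MPa, ρ = 2483 kg/m³
  candidate W: σ_y = 342.0 MPa, ρ = 1859 kg/m³
  candidate F: σ_y = 82.60 MPa, ρ = 1115 kg/m³
  candidate J: σ_y = 190.0 MPa, ρ = 8485 kg/m³
  candidate G: σ_y = 164.0 MPa, ρ = 7180 kg/m³
  candidate W: M = 26.3×10⁻³
  candidate F: M = 17.0×10⁻³
  candidate C: M = 15.8×10⁻³
  candidate H: M = 13.3×10⁻³
  candidate R: M = 4.36×10⁻³
  candidate G: M = 4.17×10⁻³
  candidate J: M = 3.90×10⁻³
Candidate W has the largest M.

candidate W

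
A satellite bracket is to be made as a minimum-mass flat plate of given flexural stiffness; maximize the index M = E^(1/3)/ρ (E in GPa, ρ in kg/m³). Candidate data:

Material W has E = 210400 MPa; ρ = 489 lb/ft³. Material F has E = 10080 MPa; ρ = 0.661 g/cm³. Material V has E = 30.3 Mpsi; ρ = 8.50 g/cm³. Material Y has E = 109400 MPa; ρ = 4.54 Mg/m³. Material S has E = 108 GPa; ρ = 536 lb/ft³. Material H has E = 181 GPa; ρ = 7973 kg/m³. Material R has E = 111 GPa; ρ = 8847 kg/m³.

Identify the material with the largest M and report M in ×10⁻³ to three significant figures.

material F, M = 3.27×10⁻³

Putting every candidate on a common basis:
  material W: E = 210.4 GPa, ρ = 7833 kg/m³
  material F: E = 10.08 GPa, ρ = 661.0 kg/m³
  material V: E = 208.9 GPa, ρ = 8500 kg/m³
  material Y: E = 109.4 GPa, ρ = 4540 kg/m³
  material S: E = 108.0 GPa, ρ = 8586 kg/m³
  material H: E = 181.0 GPa, ρ = 7973 kg/m³
  material R: E = 111.0 GPa, ρ = 8847 kg/m³
  material F: M = 3.27×10⁻³
  material Y: M = 1.05×10⁻³
  material W: M = 0.759×10⁻³
  material H: M = 0.709×10⁻³
  material V: M = 0.698×10⁻³
  material S: M = 0.555×10⁻³
  material R: M = 0.543×10⁻³
Material F ranks first.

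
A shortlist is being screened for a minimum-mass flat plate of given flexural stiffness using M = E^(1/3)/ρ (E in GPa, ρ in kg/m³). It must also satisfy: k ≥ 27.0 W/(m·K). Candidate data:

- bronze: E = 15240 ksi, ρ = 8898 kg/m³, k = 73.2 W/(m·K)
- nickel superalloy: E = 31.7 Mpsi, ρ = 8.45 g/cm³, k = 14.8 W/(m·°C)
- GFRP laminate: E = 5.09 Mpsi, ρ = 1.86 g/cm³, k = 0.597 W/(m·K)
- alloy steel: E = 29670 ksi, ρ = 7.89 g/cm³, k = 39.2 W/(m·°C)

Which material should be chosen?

Screen on constraints: k ≥ 27.0 W/(m·K). Survivors: bronze, alloy steel.
Convert each candidate to consistent units, then evaluate M:
  bronze: E = 105.1 GPa, ρ = 8898 kg/m³
  alloy steel: E = 204.6 GPa, ρ = 7890 kg/m³
  alloy steel: M = 0.747×10⁻³
  bronze: M = 0.530×10⁻³
Alloy steel has the largest M.

alloy steel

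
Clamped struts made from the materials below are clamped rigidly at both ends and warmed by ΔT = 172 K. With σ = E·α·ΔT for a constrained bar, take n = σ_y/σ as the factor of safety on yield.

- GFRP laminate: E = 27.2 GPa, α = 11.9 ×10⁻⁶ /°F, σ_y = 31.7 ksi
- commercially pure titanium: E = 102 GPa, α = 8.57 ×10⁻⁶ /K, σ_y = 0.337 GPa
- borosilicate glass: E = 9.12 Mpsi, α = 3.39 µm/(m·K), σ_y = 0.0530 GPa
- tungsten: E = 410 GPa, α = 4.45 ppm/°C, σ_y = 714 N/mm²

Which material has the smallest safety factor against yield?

Converting E to GPa, α to ×10⁻⁶/K, σ_y to MPa, then σ and n for each:
  GFRP laminate: E = 27.20, α = 21.4, σ_y = 218.6 → σ = 100 MPa, n = 2.18
  commercially pure titanium: E = 102.0, α = 8.57, σ_y = 337.0 → σ = 150 MPa, n = 2.24
  borosilicate glass: E = 62.88, α = 3.39, σ_y = 53.00 → σ = 36.7 MPa, n = 1.45
  tungsten: E = 410.0, α = 4.45, σ_y = 714.0 → σ = 314 MPa, n = 2.28
Smallest n: borosilicate glass with n = 1.45.

borosilicate glass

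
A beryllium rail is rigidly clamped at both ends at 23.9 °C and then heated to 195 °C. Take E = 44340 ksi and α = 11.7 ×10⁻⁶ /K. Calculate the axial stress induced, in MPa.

E = 44340 ksi = 305.7 GPa.
ΔT = 171.1 K. Constrained thermal stress σ = E·α·ΔT = 305.7×10³ MPa × 11.7×10⁻⁶ × 171.1 = 612 MPa (compressive).

612 MPa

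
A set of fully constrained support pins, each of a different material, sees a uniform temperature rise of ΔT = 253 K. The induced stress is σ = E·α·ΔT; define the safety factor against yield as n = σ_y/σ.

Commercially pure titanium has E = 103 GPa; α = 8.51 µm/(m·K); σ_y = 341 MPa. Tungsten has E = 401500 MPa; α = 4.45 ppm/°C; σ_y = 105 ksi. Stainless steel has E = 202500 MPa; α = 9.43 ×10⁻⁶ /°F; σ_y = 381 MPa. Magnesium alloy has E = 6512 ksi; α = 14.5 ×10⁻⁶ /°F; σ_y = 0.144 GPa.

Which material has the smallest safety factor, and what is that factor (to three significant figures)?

Converting E to GPa, α to ×10⁻⁶/K, σ_y to MPa, then σ and n for each:
  commercially pure titanium: E = 103.0, α = 8.51, σ_y = 341.0 → σ = 222 MPa, n = 1.54
  tungsten: E = 401.5, α = 4.45, σ_y = 723.9 → σ = 452 MPa, n = 1.60
  stainless steel: E = 202.5, α = 17.0, σ_y = 381.0 → σ = 870 MPa, n = 0.438
  magnesium alloy: E = 44.90, α = 26.1, σ_y = 144.0 → σ = 296 MPa, n = 0.486
The minimum is stainless steel at n = 0.438.

stainless steel, n = 0.438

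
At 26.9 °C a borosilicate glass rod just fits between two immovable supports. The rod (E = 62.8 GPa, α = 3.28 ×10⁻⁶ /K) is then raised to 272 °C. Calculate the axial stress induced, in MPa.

50.5 MPa

ΔT = 245.1 K. Constrained thermal stress σ = E·α·ΔT = 62.80×10³ MPa × 3.28×10⁻⁶ × 245.1 = 50.5 MPa (compressive).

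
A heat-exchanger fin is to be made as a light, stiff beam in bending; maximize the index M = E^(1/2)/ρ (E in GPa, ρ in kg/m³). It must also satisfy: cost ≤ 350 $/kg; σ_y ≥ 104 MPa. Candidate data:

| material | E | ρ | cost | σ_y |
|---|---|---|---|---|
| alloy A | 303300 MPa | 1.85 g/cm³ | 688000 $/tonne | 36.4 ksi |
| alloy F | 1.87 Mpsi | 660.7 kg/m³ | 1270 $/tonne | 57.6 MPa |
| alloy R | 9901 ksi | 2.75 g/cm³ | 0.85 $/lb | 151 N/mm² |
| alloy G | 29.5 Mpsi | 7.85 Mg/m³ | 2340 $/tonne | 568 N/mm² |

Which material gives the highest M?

alloy R

Screen on constraints: cost ≤ 350 $/kg; σ_y ≥ 104 MPa. Survivors: alloy R, alloy G.
After converting to SI:
  alloy R: E = 68.27 GPa, ρ = 2750 kg/m³
  alloy G: E = 203.4 GPa, ρ = 7850 kg/m³
  alloy R: M = 3.00×10⁻³
  alloy G: M = 1.82×10⁻³
Highest index: alloy R.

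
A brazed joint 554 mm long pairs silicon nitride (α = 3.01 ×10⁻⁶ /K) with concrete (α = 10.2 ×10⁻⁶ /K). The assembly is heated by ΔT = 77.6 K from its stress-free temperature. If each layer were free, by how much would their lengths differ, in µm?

309 µm

Δα = |3.01 − 10.2|×10⁻⁶/K = 7.19×10⁻⁶/K.
ΔL_mismatch = Δα·L·ΔT = 7.19×10⁻⁶ × 554.0 mm × 77.6 K = 309 µm.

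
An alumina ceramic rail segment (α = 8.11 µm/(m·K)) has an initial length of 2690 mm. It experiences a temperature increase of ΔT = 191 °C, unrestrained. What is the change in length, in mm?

4.17 mm

ΔL = α·L₀·ΔT = 8.11×10⁻⁶ × 2690 mm × 191.0 K = 4.17 mm.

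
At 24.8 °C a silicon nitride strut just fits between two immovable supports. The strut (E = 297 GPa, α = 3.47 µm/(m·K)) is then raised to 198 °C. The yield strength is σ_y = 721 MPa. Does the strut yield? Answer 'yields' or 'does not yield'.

does not yield

ΔT = 173.2 K. Constrained thermal stress σ = E·α·ΔT = 297.0×10³ MPa × 3.47×10⁻⁶ × 173.2 = 178 MPa (compressive).
Compare to σ_y = 721 MPa: σ < σ_y, so it does not yield.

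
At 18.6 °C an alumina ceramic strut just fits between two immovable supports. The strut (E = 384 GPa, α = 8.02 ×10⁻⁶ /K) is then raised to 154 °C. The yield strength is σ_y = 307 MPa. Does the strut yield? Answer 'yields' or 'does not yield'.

yields

ΔT = 135.4 K. Constrained thermal stress σ = E·α·ΔT = 384.0×10³ MPa × 8.02×10⁻⁶ × 135.4 = 417 MPa (compressive).
Compare to σ_y = 307 MPa: σ ≥ σ_y, so it yields.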